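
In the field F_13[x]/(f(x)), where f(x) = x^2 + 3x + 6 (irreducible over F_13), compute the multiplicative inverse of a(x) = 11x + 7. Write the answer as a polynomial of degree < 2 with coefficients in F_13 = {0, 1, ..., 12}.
a(x)^(-1) ≡ 12x (mod f(x))

Since f is irreducible over F_13, F_13[x]/(f) is a field and a(x) ≠ 0 has an inverse. Apply the extended Euclidean algorithm to f(x) and a(x) in F_13[x]: f(x) = (6x)·a(x) + (6). The last nonzero remainder is the constant 6 = gcd(f, a) in F_13. Back-substituting through the division chain expresses 6 = s(x)·a(x) + t(x)·f(x) with s(x) ≡ 7x (mod f), so (7x)·a(x) ≡ 6 (mod f). Multiplying by 6^(-1) ≡ 11 in F_13 gives a(x)^(-1) ≡ 11·(7x) ≡ 12x (mod f). Check: (11x + 7)·(12x) = 2x^2 + 6x ≡ 1 (mod x^2 + 3x + 6).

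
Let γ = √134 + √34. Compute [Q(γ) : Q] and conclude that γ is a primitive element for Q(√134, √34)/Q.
[Q(γ) : Q] = 4 (equivalently, Q(γ) = Q(√134, √34))

Obviously Q(γ) ⊆ Q(√134, √34), and [Q(√134, √34):Q] = 4 (since 134, 34 are distinct squarefree integers > 1 with 4556 not a perfect square). To show equality we compute the minimal polynomial of γ. From γ = √134 + √34: γ^2 = 134 + 2√(4556) + 34 = 168 + 2√(4556), so γ^2 - 168 = 2√(4556); squaring, (γ^2 - 168)^2 = 4·4556, i.e. γ^4 - 336γ^2 + 28224 - 18224 = 0, i.e. γ^4 - 336γ^2 + 10000 = 0. So γ is a root of x^4 - 336x^2 + 10000. This polynomial is irreducible over Q: it has no rational root (each ±√134 ± √34 is irrational), and any factorization into two quadratics over Q would force √(4556) ∈ Q (pairing opposite roots) or √134, √34 ∈ Q (other pairings), all impossible. Hence [Q(γ):Q] = 4 = [Q(√134, √34):Q], so Q(γ) = Q(√134, √34).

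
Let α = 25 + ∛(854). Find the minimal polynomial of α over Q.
m_α(x) = x^3 - 75x^2 + 1875x - 16479

Set β = α - 25 = ∛(854), so β^3 = 854. Then (α - 25)^3 - 854 = 0, i.e. α is a root of g(x) = (x - 25)^3 - 854 = x^3 - 75x^2 + 1875x - 16479. Since g(x) = h(x - 25) where h(x) = x^3 - 854, and h is irreducible over Q (because 854 is not a perfect cube, so h has no rational root, and a monic cubic with no rational root is irreducible), g is also irreducible (irreducibility is preserved under the substitution x → x - 25). Hence m_α(x) = x^3 - 75x^2 + 1875x - 16479.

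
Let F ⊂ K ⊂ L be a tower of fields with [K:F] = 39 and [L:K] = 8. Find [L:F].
[L:F] = 312

The tower law says that for any tower of field extensions F ⊂ K ⊂ L with finite degrees, [L:F] = [L:K] · [K:F]. Here this gives [L:F] = 8 · 39 = 312.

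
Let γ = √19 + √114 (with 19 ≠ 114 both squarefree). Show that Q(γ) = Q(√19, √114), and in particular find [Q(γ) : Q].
[Q(γ) : Q] = 4 (equivalently, Q(γ) = Q(√19, √114))

Obviously Q(γ) ⊆ Q(√19, √114), and [Q(√19, √114):Q] = 4 (since 19, 114 are distinct squarefree integers > 1 with 2166 not a perfect square). To show equality we compute the minimal polynomial of γ. From γ = √19 + √114: γ^2 = 19 + 2√(2166) + 114 = 133 + 2√(2166), so γ^2 - 133 = 2√(2166); squaring, (γ^2 - 133)^2 = 4·2166, i.e. γ^4 - 266γ^2 + 17689 - 8664 = 0, i.e. γ^4 - 266γ^2 + 9025 = 0. So γ is a root of x^4 - 266x^2 + 9025. This polynomial is irreducible over Q: it has no rational root (each ±√19 ± √114 is irrational), and any factorization into two quadratics over Q would force √(2166) ∈ Q (pairing opposite roots) or √19, √114 ∈ Q (other pairings), all impossible. Hence [Q(γ):Q] = 4 = [Q(√19, √114):Q], so Q(γ) = Q(√19, √114).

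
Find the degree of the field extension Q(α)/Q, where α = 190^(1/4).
[Q(α):Q] = 4

α is a root of x^4 - 190. By Eisenstein's criterion at the prime p = 2 (which divides the constant term 190 but p^2 = 4 does not, since 190 is squarefree), x^4 - 190 is irreducible over Q. Hence [Q(α):Q] = 4.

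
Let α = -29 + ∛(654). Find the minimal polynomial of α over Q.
m_α(x) = x^3 + 87x^2 + 2523x + 23735

Set β = α + 29 = ∛(654), so β^3 = 654. Then (α + 29)^3 - 654 = 0, i.e. α is a root of g(x) = (x + 29)^3 - 654 = x^3 + 87x^2 + 2523x + 23735. Since g(x) = h(x + 29) where h(x) = x^3 - 654, and h is irreducible over Q (because 654 is not a perfect cube, so h has no rational root, and a monic cubic with no rational root is irreducible), g is also irreducible (irreducibility is preserved under the substitution x → x + 29). Hence m_α(x) = x^3 + 87x^2 + 2523x + 23735.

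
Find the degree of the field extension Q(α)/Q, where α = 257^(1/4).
[Q(α):Q] = 4

α is a root of x^4 - 257. By Eisenstein's criterion at the prime p = 257 (which divides the constant term 257 but p^2 = 66049 does not, since 257 is squarefree), x^4 - 257 is irreducible over Q. Hence [Q(α):Q] = 4.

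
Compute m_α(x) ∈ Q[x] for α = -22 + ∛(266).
m_α(x) = x^3 + 66x^2 + 1452x + 10382

Set β = α + 22 = ∛(266), so β^3 = 266. Then (α + 22)^3 - 266 = 0, i.e. α is a root of g(x) = (x + 22)^3 - 266 = x^3 + 66x^2 + 1452x + 10382. Since g(x) = h(x + 22) where h(x) = x^3 - 266, and h is irreducible over Q (because 266 is not a perfect cube, so h has no rational root, and a monic cubic with no rational root is irreducible), g is also irreducible (irreducibility is preserved under the substitution x → x + 22). Hence m_α(x) = x^3 + 66x^2 + 1452x + 10382.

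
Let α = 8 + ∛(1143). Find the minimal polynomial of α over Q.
m_α(x) = x^3 - 24x^2 + 192x - 1655

Set β = α - 8 = ∛(1143), so β^3 = 1143. Then (α - 8)^3 - 1143 = 0, i.e. α is a root of g(x) = (x - 8)^3 - 1143 = x^3 - 24x^2 + 192x - 1655. Since g(x) = h(x - 8) where h(x) = x^3 - 1143, and h is irreducible over Q (because 1143 is not a perfect cube, so h has no rational root, and a monic cubic with no rational root is irreducible), g is also irreducible (irreducibility is preserved under the substitution x → x - 8). Hence m_α(x) = x^3 - 24x^2 + 192x - 1655.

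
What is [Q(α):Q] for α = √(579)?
[Q(α):Q] = 2

[Q(α):Q] equals the degree of the minimal polynomial of α. Here α^2 = 579 and x^2 - 579 is irreducible (d = 579 is squarefree, ≠ 1, hence not a square), so deg(m_α) = 2. Thus [Q(α):Q] = 2.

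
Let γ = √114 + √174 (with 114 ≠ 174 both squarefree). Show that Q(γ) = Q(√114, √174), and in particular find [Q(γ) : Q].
[Q(γ) : Q] = 4 (equivalently, Q(γ) = Q(√114, √174))

Obviously Q(γ) ⊆ Q(√114, √174), and [Q(√114, √174):Q] = 4 (since 114, 174 are distinct squarefree integers > 1 with 19836 not a perfect square). To show equality we compute the minimal polynomial of γ. From γ = √114 + √174: γ^2 = 114 + 2√(19836) + 174 = 288 + 2√(19836), so γ^2 - 288 = 2√(19836); squaring, (γ^2 - 288)^2 = 4·19836, i.e. γ^4 - 576γ^2 + 82944 - 79344 = 0, i.e. γ^4 - 576γ^2 + 3600 = 0. So γ is a root of x^4 - 576x^2 + 3600. This polynomial is irreducible over Q: it has no rational root (each ±√114 ± √174 is irrational), and any factorization into two quadratics over Q would force √(19836) ∈ Q (pairing opposite roots) or √114, √174 ∈ Q (other pairings), all impossible. Hence [Q(γ):Q] = 4 = [Q(√114, √174):Q], so Q(γ) = Q(√114, √174).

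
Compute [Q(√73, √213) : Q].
[Q(√73, √213) : Q] = 4

[Q(√73):Q] = 2 (min poly x^2 - 73, irreducible since 73 is squarefree > 1). For the top step, suppose √213 ∈ Q(√73), say √213 = c + d√73 with c, d ∈ Q. Squaring: 213 = c^2 + 73d^2 + 2cd√73. Since √73 ∉ Q this forces 2cd = 0. If d = 0 then √213 = c ∈ Q, contradicting 213 squarefree > 1. If c = 0 then 213 = 73d^2, so 73·213 = (73d)^2 is a perfect square in Q — but 73·213 = 15549 is not a perfect square (since 73 and 213 are distinct squarefree integers). Contradiction. Hence √213 ∉ Q(√73), so x^2 - 213 stays irreducible over Q(√73) and [Q(√73, √213) : Q(√73)] = 2. By the tower law, [Q(√73, √213) : Q] = 2 · 2 = 4.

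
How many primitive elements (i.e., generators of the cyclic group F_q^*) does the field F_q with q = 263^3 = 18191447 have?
There are φ(18191446) = 7076160 primitive elements

F_q^* is cyclic of order q - 1 = 18191446. A cyclic group of order m has exactly φ(m) generators. Here m = 18191446 = 2 · 7^2 · 13 · 109 · 131, so the number of primitive elements is φ(18191446) = 7076160.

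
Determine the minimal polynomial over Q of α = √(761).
m_α(x) = x^2 - 761

α satisfies α^2 - 761 = 0, so x^2 - 761 annihilates α. Since d = 761 is squarefree and ≠ 1, it is not a perfect square in Q, so x^2 - 761 has no rational root and is therefore irreducible over Q (a degree-2 polynomial over a field is irreducible iff it has no root). Hence m_α(x) = x^2 - 761.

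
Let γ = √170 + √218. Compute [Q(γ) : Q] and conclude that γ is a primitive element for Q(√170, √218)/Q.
[Q(γ) : Q] = 4 (equivalently, Q(γ) = Q(√170, √218))

Obviously Q(γ) ⊆ Q(√170, √218), and [Q(√170, √218):Q] = 4 (since 170, 218 are distinct squarefree integers > 1 with 37060 not a perfect square). To show equality we compute the minimal polynomial of γ. From γ = √170 + √218: γ^2 = 170 + 2√(37060) + 218 = 388 + 2√(37060), so γ^2 - 388 = 2√(37060); squaring, (γ^2 - 388)^2 = 4·37060, i.e. γ^4 - 776γ^2 + 150544 - 148240 = 0, i.e. γ^4 - 776γ^2 + 2304 = 0. So γ is a root of x^4 - 776x^2 + 2304. This polynomial is irreducible over Q: it has no rational root (each ±√170 ± √218 is irrational), and any factorization into two quadratics over Q would force √(37060) ∈ Q (pairing opposite roots) or √170, √218 ∈ Q (other pairings), all impossible. Hence [Q(γ):Q] = 4 = [Q(√170, √218):Q], so Q(γ) = Q(√170, √218).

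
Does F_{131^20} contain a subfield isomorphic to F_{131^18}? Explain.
No: F_{131^18} is not a subfield of F_{131^20}

F_{p^m} embeds in F_{p^n} iff m | n. Here 18 ∤ 20 (since 20 = 1·18 + 2 with remainder 2 ≠ 0), so F_{131^18} is not a subfield of F_{131^20}. Equivalently: if it were, the tower law would give 18 = [F_{131^18}:F_131] dividing [F_{131^20}:F_131] = 20, contradiction.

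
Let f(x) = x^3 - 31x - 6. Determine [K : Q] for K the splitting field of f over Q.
[K : Q] = 6

By the rational root test, any rational root of the monic integer polynomial f(x) = x^3 - 31x - 6 must be an integer dividing the constant term -6, i.e. one of ±{1, 2, 3, 6}. Evaluating: f(1) = -36, f(-1) = 24, f(2) = -60, f(-2) = 48, f(3) = -72, f(-3) = 60, f(6) = 24, f(-6) = -36; none is 0, so f has no rational root and is therefore irreducible over Q (a cubic with no linear factor over a field is irreducible). For an irreducible cubic, the Galois group is A_3 or S_3 according as the discriminant disc(f) = -4a^3 - 27b^2 = -4·(-31)^3 - 27·(-6)^2 = 118192 is or is not a square in Q. Here disc(f) = 118192 is not a perfect square in Q, so the Galois group of f over Q is not contained in A_3 and must be all of S_3. The splitting field has degree |S_3| = 6 over Q, so [K : Q] = 6.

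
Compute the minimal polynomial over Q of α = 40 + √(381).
m_α(x) = x^2 - 80x + 1219

From α - 40 = √(381), squaring gives (α - 40)^2 = 381, i.e. α^2 - 80α + 1600 = 381, so α^2 - 80α + 1219 = 0. The discriminant of x^2 - 80x + 1219 is (-80)^2 - 4·(1219) = 6400 - 4876 = 1524, and 4·(381) is not a perfect square in Q since 381 is squarefree and ≠ 1. Hence x^2 - 80x + 1219 is irreducible over Q and is the minimal polynomial of α.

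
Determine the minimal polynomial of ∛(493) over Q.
m_α(x) = x^3 - 493

α satisfies α^3 = 493, so x^3 - 493 annihilates α. By the rational root test, a rational root p/q (in lowest terms) of x^3 - 493 would satisfy p^3 = 493 q^3, forcing q = 1 and p^3 = 493; but 493 is not a perfect cube, contradiction. A monic cubic over Q with no rational root is irreducible (any nontrivial factorization would include a linear factor). Hence x^3 - 493 is the minimal polynomial of α, and in particular [Q(α):Q] = 3.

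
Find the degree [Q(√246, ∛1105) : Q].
[Q(√246, ∛1105) : Q] = 6

Let L = Q(√246, ∛1105). Since Q(√246) ⊂ L and [Q(√246):Q] = 2, the tower law gives 2 | [L:Q]. Likewise Q(∛1105) ⊂ L with [Q(∛1105):Q] = 3 (because 1105 is not a perfect cube), so 3 | [L:Q]. As gcd(2,3) = 1, [L:Q] is divisible by 6. Conversely L is generated over Q by √246 and ∛1105, so [L:Q] ≤ 2·3 = 6. Therefore [Q(√246, ∛1105) : Q] = 6.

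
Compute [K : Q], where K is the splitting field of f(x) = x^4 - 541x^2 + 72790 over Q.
[K : Q] = 4

Solving the quadratic in x^2: x^2 = (541 ± √(541^2 - 4·72790))/2 = (541 ± √1521)/2 = (541 ± 39)/2, giving x^2 = 251 or x^2 = 290. So f(x) = (x^2 - 251)(x^2 - 290) and the roots of f are ±√251, ±√290. Hence the splitting field is K = Q(√251, √290). Since 251 and 290 are distinct squarefree integers > 1, their product 72790 is not a perfect square, so √290 ∉ Q(√251). By the tower law [K:Q] = [Q(√251,√290):Q(√251)] · [Q(√251):Q] = 2 · 2 = 4.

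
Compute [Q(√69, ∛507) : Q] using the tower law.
[Q(√69, ∛507) : Q] = 6

Let L = Q(√69, ∛507). Since Q(√69) ⊂ L and [Q(√69):Q] = 2, the tower law gives 2 | [L:Q]. Likewise Q(∛507) ⊂ L with [Q(∛507):Q] = 3 (because 507 is not a perfect cube), so 3 | [L:Q]. As gcd(2,3) = 1, [L:Q] is divisible by 6. Conversely L is generated over Q by √69 and ∛507, so [L:Q] ≤ 2·3 = 6. Therefore [Q(√69, ∛507) : Q] = 6.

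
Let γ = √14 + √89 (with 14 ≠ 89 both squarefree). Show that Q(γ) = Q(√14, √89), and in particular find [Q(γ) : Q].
[Q(γ) : Q] = 4 (equivalently, Q(γ) = Q(√14, √89))

Obviously Q(γ) ⊆ Q(√14, √89), and [Q(√14, √89):Q] = 4 (since 14, 89 are distinct squarefree integers > 1 with 1246 not a perfect square). To show equality we compute the minimal polynomial of γ. From γ = √14 + √89: γ^2 = 14 + 2√(1246) + 89 = 103 + 2√(1246), so γ^2 - 103 = 2√(1246); squaring, (γ^2 - 103)^2 = 4·1246, i.e. γ^4 - 206γ^2 + 10609 - 4984 = 0, i.e. γ^4 - 206γ^2 + 5625 = 0. So γ is a root of x^4 - 206x^2 + 5625. This polynomial is irreducible over Q: it has no rational root (each ±√14 ± √89 is irrational), and any factorization into two quadratics over Q would force √(1246) ∈ Q (pairing opposite roots) or √14, √89 ∈ Q (other pairings), all impossible. Hence [Q(γ):Q] = 4 = [Q(√14, √89):Q], so Q(γ) = Q(√14, √89).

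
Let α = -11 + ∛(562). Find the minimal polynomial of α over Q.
m_α(x) = x^3 + 33x^2 + 363x + 769

Set β = α + 11 = ∛(562), so β^3 = 562. Then (α + 11)^3 - 562 = 0, i.e. α is a root of g(x) = (x + 11)^3 - 562 = x^3 + 33x^2 + 363x + 769. Since g(x) = h(x + 11) where h(x) = x^3 - 562, and h is irreducible over Q (because 562 is not a perfect cube, so h has no rational root, and a monic cubic with no rational root is irreducible), g is also irreducible (irreducibility is preserved under the substitution x → x + 11). Hence m_α(x) = x^3 + 33x^2 + 363x + 769.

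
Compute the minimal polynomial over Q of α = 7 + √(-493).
m_α(x) = x^2 - 14x + 542

From α - 7 = √(-493), squaring gives (α - 7)^2 = -493, i.e. α^2 - 14α + 49 = -493, so α^2 - 14α + 542 = 0. The discriminant of x^2 - 14x + 542 is (-14)^2 - 4·(542) = 196 - 2168 = -1972, and 4·(-493) is not a perfect square in Q since -493 is squarefree and ≠ 1. Hence x^2 - 14x + 542 is irreducible over Q and is the minimal polynomial of α.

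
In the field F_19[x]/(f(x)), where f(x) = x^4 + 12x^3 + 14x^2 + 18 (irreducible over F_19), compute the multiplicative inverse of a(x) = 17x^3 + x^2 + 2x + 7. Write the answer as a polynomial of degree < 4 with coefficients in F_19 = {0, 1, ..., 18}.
a(x)^(-1) ≡ 8x^3 + 6x^2 + 14x + 9 (mod f(x))

Since f is irreducible over F_19, F_19[x]/(f) is a field and a(x) ≠ 0 has an inverse. Apply the extended Euclidean algorithm to f(x) and a(x) in F_19[x]: f(x) = (9x + 8)·a(x) + (7x^2 + 16x);  a(x) = (16x + 7)·(7x^2 + 16x) + (4x + 7);  (7x^2 + 16x) = (16x + 14)·(4x + 7) + (16). The last nonzero remainder is the constant 16 = gcd(f, a) in F_19. Back-substituting through the division chain expresses 16 = s(x)·a(x) + t(x)·f(x) with s(x) ≡ 14x^3 + x^2 + 15x + 11 (mod f), so (14x^3 + x^2 + 15x + 11)·a(x) ≡ 16 (mod f). Multiplying by 16^(-1) ≡ 6 in F_19 gives a(x)^(-1) ≡ 6·(14x^3 + x^2 + 15x + 11) ≡ 8x^3 + 6x^2 + 14x + 9 (mod f). Check: (17x^3 + x^2 + 2x + 7)·(8x^3 + 6x^2 + 14x + 9) = 3x^6 + 15x^5 + 13x^4 + 7x^3 + 3x^2 + 2x + 6 ≡ 1 (mod x^4 + 12x^3 + 14x^2 + 18).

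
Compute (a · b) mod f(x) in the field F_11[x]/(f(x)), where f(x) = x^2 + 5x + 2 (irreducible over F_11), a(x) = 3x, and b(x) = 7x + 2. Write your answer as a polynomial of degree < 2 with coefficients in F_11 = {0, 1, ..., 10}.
a · b ≡ 2 (mod f(x))

Multiply in F_11[x]: a(x)·b(x) = (3x)·(7x + 2) = 10x^2 + 6x. This has degree ≥ 2, so divide by f(x) over F_11: 10x^2 + 6x = (10)·(x^2 + 5x + 2) + (2). Hence a·b ≡ 2 (mod f). (F_11[x]/(f) is a field with 11^2 = 121 elements since f is irreducible of degree 2.)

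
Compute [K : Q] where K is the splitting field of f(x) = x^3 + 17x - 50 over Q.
[K : Q] = 6

By the rational root test, any rational root of the monic integer polynomial f(x) = x^3 + 17x - 50 must be an integer dividing the constant term -50, i.e. one of ±{1, 2, 5, 10, 25, 50}. Evaluating: f(1) = -32, f(-1) = -68, f(2) = -8, f(-2) = -92, f(5) = 160, f(-5) = -260, f(10) = 1120, f(-10) = -1220, f(25) = 16000, f(-25) = -16100, f(50) = 125800, f(-50) = -125900; none is 0, so f has no rational root and is therefore irreducible over Q (a cubic with no linear factor over a field is irreducible). For an irreducible cubic, the Galois group is A_3 or S_3 according as the discriminant disc(f) = -4a^3 - 27b^2 = -4·(17)^3 - 27·(-50)^2 = -87152 is or is not a square in Q. Here disc(f) = -87152 is not a perfect square in Q, so the Galois group of f over Q is not contained in A_3 and must be all of S_3. The splitting field has degree |S_3| = 6 over Q, so [K : Q] = 6.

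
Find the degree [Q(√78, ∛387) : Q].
[Q(√78, ∛387) : Q] = 6

Let L = Q(√78, ∛387). Since Q(√78) ⊂ L and [Q(√78):Q] = 2, the tower law gives 2 | [L:Q]. Likewise Q(∛387) ⊂ L with [Q(∛387):Q] = 3 (because 387 is not a perfect cube), so 3 | [L:Q]. As gcd(2,3) = 1, [L:Q] is divisible by 6. Conversely L is generated over Q by √78 and ∛387, so [L:Q] ≤ 2·3 = 6. Therefore [Q(√78, ∛387) : Q] = 6.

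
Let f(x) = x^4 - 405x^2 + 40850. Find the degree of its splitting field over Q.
[K : Q] = 4

Solving the quadratic in x^2: x^2 = (405 ± √(405^2 - 4·40850))/2 = (405 ± √625)/2 = (405 ± 25)/2, giving x^2 = 215 or x^2 = 190. So f(x) = (x^2 - 215)(x^2 - 190) and the roots of f are ±√215, ±√190. Hence the splitting field is K = Q(√215, √190). Since 215 and 190 are distinct squarefree integers > 1, their product 40850 is not a perfect square, so √190 ∉ Q(√215). By the tower law [K:Q] = [Q(√215,√190):Q(√215)] · [Q(√215):Q] = 2 · 2 = 4.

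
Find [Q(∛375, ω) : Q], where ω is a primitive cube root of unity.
[Q(∛375, ω) : Q] = 6

[Q(∛375):Q] = 3 (min poly x^3 - 375, irreducible since 375 is not a perfect cube). [Q(ω):Q] = 2 (min poly x^2 + x + 1). Since Q(∛375) ⊂ R and ω ∉ R, we have ω ∉ Q(∛375), so x^2 + x + 1 remains irreducible over Q(∛375) and [Q(∛375, ω) : Q(∛375)] = 2. By the tower law, [Q(∛375, ω) : Q] = 3 · 2 = 6. (In fact Q(∛375, ω) is the splitting field of x^3 - 375 over Q.)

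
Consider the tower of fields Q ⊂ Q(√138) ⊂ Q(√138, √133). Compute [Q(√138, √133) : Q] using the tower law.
[Q(√138, √133) : Q] = 4

[Q(√138):Q] = 2 (min poly x^2 - 138, irreducible since 138 is squarefree > 1). For the top step, suppose √133 ∈ Q(√138), say √133 = c + d√138 with c, d ∈ Q. Squaring: 133 = c^2 + 138d^2 + 2cd√138. Since √138 ∉ Q this forces 2cd = 0. If d = 0 then √133 = c ∈ Q, contradicting 133 squarefree > 1. If c = 0 then 133 = 138d^2, so 138·133 = (138d)^2 is a perfect square in Q — but 138·133 = 18354 is not a perfect square (since 138 and 133 are distinct squarefree integers). Contradiction. Hence √133 ∉ Q(√138), so x^2 - 133 stays irreducible over Q(√138) and [Q(√138, √133) : Q(√138)] = 2. By the tower law, [Q(√138, √133) : Q] = 2 · 2 = 4.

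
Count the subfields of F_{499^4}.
F_{499^4} has 3 subfields

The subfields of F_{p^n} are exactly the fields F_{p^d} for d | n (each is the fixed field of the unique index-d subgroup of Gal(F_{p^n}/F_p) ≅ Z/nZ). The divisors of n = 4 are {1, 2, 4}, giving 3 subfields: F_{499^1}, F_{499^2}, F_{499^4}.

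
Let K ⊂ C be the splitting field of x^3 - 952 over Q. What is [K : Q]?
[K : Q] = 6

The roots of x^3 - 952 are ∛952, ω∛952, ω^2∛952 where ω = e^(2πi/3) is a primitive cube root of unity, so K = Q(∛952, ω). Now [Q(∛952):Q] = 3 (since 952 is not a perfect cube, x^3 - 952 is irreducible) and [Q(ω):Q] = 2. Both 2 and 3 divide [K:Q], and [K:Q] ≤ 3·2 = 6, so [K:Q] = 6. (Equivalently: Q(∛952) ⊂ R but ω ∉ R, so [K : Q(∛952)] = 2.)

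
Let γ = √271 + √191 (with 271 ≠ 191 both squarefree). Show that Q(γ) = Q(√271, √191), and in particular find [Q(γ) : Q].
[Q(γ) : Q] = 4 (equivalently, Q(γ) = Q(√271, √191))

Obviously Q(γ) ⊆ Q(√271, √191), and [Q(√271, √191):Q] = 4 (since 271, 191 are distinct squarefree integers > 1 with 51761 not a perfect square). To show equality we compute the minimal polynomial of γ. From γ = √271 + √191: γ^2 = 271 + 2√(51761) + 191 = 462 + 2√(51761), so γ^2 - 462 = 2√(51761); squaring, (γ^2 - 462)^2 = 4·51761, i.e. γ^4 - 924γ^2 + 213444 - 207044 = 0, i.e. γ^4 - 924γ^2 + 6400 = 0. So γ is a root of x^4 - 924x^2 + 6400. This polynomial is irreducible over Q: it has no rational root (each ±√271 ± √191 is irrational), and any factorization into two quadratics over Q would force √(51761) ∈ Q (pairing opposite roots) or √271, √191 ∈ Q (other pairings), all impossible. Hence [Q(γ):Q] = 4 = [Q(√271, √191):Q], so Q(γ) = Q(√271, √191).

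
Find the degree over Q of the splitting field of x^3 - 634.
[K : Q] = 6

The roots of x^3 - 634 are ∛634, ω∛634, ω^2∛634 where ω = e^(2πi/3) is a primitive cube root of unity, so K = Q(∛634, ω). Now [Q(∛634):Q] = 3 (since 634 is not a perfect cube, x^3 - 634 is irreducible) and [Q(ω):Q] = 2. Both 2 and 3 divide [K:Q], and [K:Q] ≤ 3·2 = 6, so [K:Q] = 6. (Equivalently: Q(∛634) ⊂ R but ω ∉ R, so [K : Q(∛634)] = 2.)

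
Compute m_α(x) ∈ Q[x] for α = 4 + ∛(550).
m_α(x) = x^3 - 12x^2 + 48x - 614

Set β = α - 4 = ∛(550), so β^3 = 550. Then (α - 4)^3 - 550 = 0, i.e. α is a root of g(x) = (x - 4)^3 - 550 = x^3 - 12x^2 + 48x - 614. Since g(x) = h(x - 4) where h(x) = x^3 - 550, and h is irreducible over Q (because 550 is not a perfect cube, so h has no rational root, and a monic cubic with no rational root is irreducible), g is also irreducible (irreducibility is preserved under the substitution x → x - 4). Hence m_α(x) = x^3 - 12x^2 + 48x - 614.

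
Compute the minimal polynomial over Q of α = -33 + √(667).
m_α(x) = x^2 + 66x + 422

From α + 33 = √(667), squaring gives (α + 33)^2 = 667, i.e. α^2 + 66α + 1089 = 667, so α^2 + 66α + 422 = 0. The discriminant of x^2 + 66x + 422 is (66)^2 - 4·(422) = 4356 - 1688 = 2668, and 4·(667) is not a perfect square in Q since 667 is squarefree and ≠ 1. Hence x^2 + 66x + 422 is irreducible over Q and is the minimal polynomial of α.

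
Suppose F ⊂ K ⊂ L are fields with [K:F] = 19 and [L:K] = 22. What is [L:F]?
[L:F] = 418

The tower law says that for any tower of field extensions F ⊂ K ⊂ L with finite degrees, [L:F] = [L:K] · [K:F]. Here this gives [L:F] = 22 · 19 = 418.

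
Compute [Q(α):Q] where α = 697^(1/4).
[Q(α):Q] = 4

α is a root of x^4 - 697. By Eisenstein's criterion at the prime p = 17 (which divides the constant term 697 but p^2 = 289 does not, since 697 is squarefree), x^4 - 697 is irreducible over Q. Hence [Q(α):Q] = 4.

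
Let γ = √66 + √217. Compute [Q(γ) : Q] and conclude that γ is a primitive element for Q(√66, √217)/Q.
[Q(γ) : Q] = 4 (equivalently, Q(γ) = Q(√66, √217))

Obviously Q(γ) ⊆ Q(√66, √217), and [Q(√66, √217):Q] = 4 (since 66, 217 are distinct squarefree integers > 1 with 14322 not a perfect square). To show equality we compute the minimal polynomial of γ. From γ = √66 + √217: γ^2 = 66 + 2√(14322) + 217 = 283 + 2√(14322), so γ^2 - 283 = 2√(14322); squaring, (γ^2 - 283)^2 = 4·14322, i.e. γ^4 - 566γ^2 + 80089 - 57288 = 0, i.e. γ^4 - 566γ^2 + 22801 = 0. So γ is a root of x^4 - 566x^2 + 22801. This polynomial is irreducible over Q: it has no rational root (each ±√66 ± √217 is irrational), and any factorization into two quadratics over Q would force √(14322) ∈ Q (pairing opposite roots) or √66, √217 ∈ Q (other pairings), all impossible. Hence [Q(γ):Q] = 4 = [Q(√66, √217):Q], so Q(γ) = Q(√66, √217).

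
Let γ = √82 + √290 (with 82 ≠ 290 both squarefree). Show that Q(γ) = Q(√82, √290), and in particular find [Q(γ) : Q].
[Q(γ) : Q] = 4 (equivalently, Q(γ) = Q(√82, √290))

Obviously Q(γ) ⊆ Q(√82, √290), and [Q(√82, √290):Q] = 4 (since 82, 290 are distinct squarefree integers > 1 with 23780 not a perfect square). To show equality we compute the minimal polynomial of γ. From γ = √82 + √290: γ^2 = 82 + 2√(23780) + 290 = 372 + 2√(23780), so γ^2 - 372 = 2√(23780); squaring, (γ^2 - 372)^2 = 4·23780, i.e. γ^4 - 744γ^2 + 138384 - 95120 = 0, i.e. γ^4 - 744γ^2 + 43264 = 0. So γ is a root of x^4 - 744x^2 + 43264. This polynomial is irreducible over Q: it has no rational root (each ±√82 ± √290 is irrational), and any factorization into two quadratics over Q would force √(23780) ∈ Q (pairing opposite roots) or √82, √290 ∈ Q (other pairings), all impossible. Hence [Q(γ):Q] = 4 = [Q(√82, √290):Q], so Q(γ) = Q(√82, √290).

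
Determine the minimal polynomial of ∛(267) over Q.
m_α(x) = x^3 - 267

α satisfies α^3 = 267, so x^3 - 267 annihilates α. By the rational root test, a rational root p/q (in lowest terms) of x^3 - 267 would satisfy p^3 = 267 q^3, forcing q = 1 and p^3 = 267; but 267 is not a perfect cube, contradiction. A monic cubic over Q with no rational root is irreducible (any nontrivial factorization would include a linear factor). Hence x^3 - 267 is the minimal polynomial of α, and in particular [Q(α):Q] = 3.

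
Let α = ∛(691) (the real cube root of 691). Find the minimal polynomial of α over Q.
m_α(x) = x^3 - 691

α satisfies α^3 = 691, so x^3 - 691 annihilates α. By the rational root test, a rational root p/q (in lowest terms) of x^3 - 691 would satisfy p^3 = 691 q^3, forcing q = 1 and p^3 = 691; but 691 is not a perfect cube, contradiction. A monic cubic over Q with no rational root is irreducible (any nontrivial factorization would include a linear factor). Hence x^3 - 691 is the minimal polynomial of α, and in particular [Q(α):Q] = 3.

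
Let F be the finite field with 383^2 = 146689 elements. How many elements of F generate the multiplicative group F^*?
There are φ(146688) = 48640 primitive elements

F_q^* is cyclic of order q - 1 = 146688. A cyclic group of order m has exactly φ(m) generators. Here m = 146688 = 2^8 · 3 · 191, so the number of primitive elements is φ(146688) = 48640.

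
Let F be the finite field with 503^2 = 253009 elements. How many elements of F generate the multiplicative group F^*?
There are φ(253008) = 72000 primitive elements

F_q^* is cyclic of order q - 1 = 253008. A cyclic group of order m has exactly φ(m) generators. Here m = 253008 = 2^4 · 3^2 · 7 · 251, so the number of primitive elements is φ(253008) = 72000.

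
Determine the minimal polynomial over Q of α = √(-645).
m_α(x) = x^2 + 645

α satisfies α^2 + 645 = 0, so x^2 + 645 annihilates α. Since d = -645 is squarefree and ≠ 1, it is not a perfect square in Q, so x^2 + 645 has no rational root and is therefore irreducible over Q (a degree-2 polynomial over a field is irreducible iff it has no root). Hence m_α(x) = x^2 + 645.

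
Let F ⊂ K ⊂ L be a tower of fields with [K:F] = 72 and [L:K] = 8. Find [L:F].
[L:F] = 576

The tower law says that for any tower of field extensions F ⊂ K ⊂ L with finite degrees, [L:F] = [L:K] · [K:F]. Here this gives [L:F] = 8 · 72 = 576.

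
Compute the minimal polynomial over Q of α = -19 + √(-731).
m_α(x) = x^2 + 38x + 1092

From α + 19 = √(-731), squaring gives (α + 19)^2 = -731, i.e. α^2 + 38α + 361 = -731, so α^2 + 38α + 1092 = 0. The discriminant of x^2 + 38x + 1092 is (38)^2 - 4·(1092) = 1444 - 4368 = -2924, and 4·(-731) is not a perfect square in Q since -731 is squarefree and ≠ 1. Hence x^2 + 38x + 1092 is irreducible over Q and is the minimal polynomial of α.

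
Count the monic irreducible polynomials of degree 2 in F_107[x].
There are 5671 monic irreducible polynomials of degree 2 over F_107

Each element of F_{107^2} that lies in no proper subfield is a root of exactly one monic irreducible of degree 2 over F_107, and each such polynomial has 2 distinct roots in F_{107^2}. By Möbius inversion the count is N_107(2) = (1/2) Σ_{d|2} μ(2/d) · 107^d = (1/2)(μ(2)·107^1 + μ(1)·107^2) = 11342/2 = 5671.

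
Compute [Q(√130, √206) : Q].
[Q(√130, √206) : Q] = 4

[Q(√130):Q] = 2 (min poly x^2 - 130, irreducible since 130 is squarefree > 1). For the top step, suppose √206 ∈ Q(√130), say √206 = c + d√130 with c, d ∈ Q. Squaring: 206 = c^2 + 130d^2 + 2cd√130. Since √130 ∉ Q this forces 2cd = 0. If d = 0 then √206 = c ∈ Q, contradicting 206 squarefree > 1. If c = 0 then 206 = 130d^2, so 130·206 = (130d)^2 is a perfect square in Q — but 130·206 = 26780 is not a perfect square (since 130 and 206 are distinct squarefree integers). Contradiction. Hence √206 ∉ Q(√130), so x^2 - 206 stays irreducible over Q(√130) and [Q(√130, √206) : Q(√130)] = 2. By the tower law, [Q(√130, √206) : Q] = 2 · 2 = 4.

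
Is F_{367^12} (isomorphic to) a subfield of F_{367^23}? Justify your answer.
No: F_{367^12} is not a subfield of F_{367^23}

F_{p^m} embeds in F_{p^n} iff m | n. Here 12 ∤ 23 (since 23 = 1·12 + 11 with remainder 11 ≠ 0), so F_{367^12} is not a subfield of F_{367^23}. Equivalently: if it were, the tower law would give 12 = [F_{367^12}:F_367] dividing [F_{367^23}:F_367] = 23, contradiction.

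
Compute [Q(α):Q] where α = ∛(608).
[Q(α):Q] = 3

The minimal polynomial of α is x^3 - 608, irreducible over Q since 608 is not a perfect cube (so x^3 - 608 has no rational root). Hence [Q(α):Q] = deg(m_α) = 3.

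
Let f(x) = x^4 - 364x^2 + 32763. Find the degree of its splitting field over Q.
[K : Q] = 4

Solving the quadratic in x^2: x^2 = (364 ± √(364^2 - 4·32763))/2 = (364 ± √1444)/2 = (364 ± 38)/2, giving x^2 = 201 or x^2 = 163. So f(x) = (x^2 - 201)(x^2 - 163) and the roots of f are ±√201, ±√163. Hence the splitting field is K = Q(√201, √163). Since 201 and 163 are distinct squarefree integers > 1, their product 32763 is not a perfect square, so √163 ∉ Q(√201). By the tower law [K:Q] = [Q(√201,√163):Q(√201)] · [Q(√201):Q] = 2 · 2 = 4.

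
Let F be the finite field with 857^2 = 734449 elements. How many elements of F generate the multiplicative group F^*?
There are φ(734448) = 203520 primitive elements

F_q^* is cyclic of order q - 1 = 734448. A cyclic group of order m has exactly φ(m) generators. Here m = 734448 = 2^4 · 3 · 11 · 13 · 107, so the number of primitive elements is φ(734448) = 203520.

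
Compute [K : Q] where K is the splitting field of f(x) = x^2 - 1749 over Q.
[K : Q] = 2

f(x) = x^2 - 1749 factors as (x - √1749)(x + √1749). The splitting field is K = Q(√1749). Since 1749 is squarefree and > 1, it is not a perfect square, so x^2 - 1749 is irreducible over Q and [Q(√1749) : Q] = 2. Hence [K : Q] = 2.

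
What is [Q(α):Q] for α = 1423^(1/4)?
[Q(α):Q] = 4

α is a root of x^4 - 1423. By Eisenstein's criterion at the prime p = 1423 (which divides the constant term 1423 but p^2 = 2024929 does not, since 1423 is squarefree), x^4 - 1423 is irreducible over Q. Hence [Q(α):Q] = 4.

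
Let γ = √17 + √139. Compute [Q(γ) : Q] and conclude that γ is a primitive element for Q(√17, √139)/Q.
[Q(γ) : Q] = 4 (equivalently, Q(γ) = Q(√17, √139))

Obviously Q(γ) ⊆ Q(√17, √139), and [Q(√17, √139):Q] = 4 (since 17, 139 are distinct squarefree integers > 1 with 2363 not a perfect square). To show equality we compute the minimal polynomial of γ. From γ = √17 + √139: γ^2 = 17 + 2√(2363) + 139 = 156 + 2√(2363), so γ^2 - 156 = 2√(2363); squaring, (γ^2 - 156)^2 = 4·2363, i.e. γ^4 - 312γ^2 + 24336 - 9452 = 0, i.e. γ^4 - 312γ^2 + 14884 = 0. So γ is a root of x^4 - 312x^2 + 14884. This polynomial is irreducible over Q: it has no rational root (each ±√17 ± √139 is irrational), and any factorization into two quadratics over Q would force √(2363) ∈ Q (pairing opposite roots) or √17, √139 ∈ Q (other pairings), all impossible. Hence [Q(γ):Q] = 4 = [Q(√17, √139):Q], so Q(γ) = Q(√17, √139).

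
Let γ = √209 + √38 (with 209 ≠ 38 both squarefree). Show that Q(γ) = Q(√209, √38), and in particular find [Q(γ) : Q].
[Q(γ) : Q] = 4 (equivalently, Q(γ) = Q(√209, √38))

Obviously Q(γ) ⊆ Q(√209, √38), and [Q(√209, √38):Q] = 4 (since 209, 38 are distinct squarefree integers > 1 with 7942 not a perfect square). To show equality we compute the minimal polynomial of γ. From γ = √209 + √38: γ^2 = 209 + 2√(7942) + 38 = 247 + 2√(7942), so γ^2 - 247 = 2√(7942); squaring, (γ^2 - 247)^2 = 4·7942, i.e. γ^4 - 494γ^2 + 61009 - 31768 = 0, i.e. γ^4 - 494γ^2 + 29241 = 0. So γ is a root of x^4 - 494x^2 + 29241. This polynomial is irreducible over Q: it has no rational root (each ±√209 ± √38 is irrational), and any factorization into two quadratics over Q would force √(7942) ∈ Q (pairing opposite roots) or √209, √38 ∈ Q (other pairings), all impossible. Hence [Q(γ):Q] = 4 = [Q(√209, √38):Q], so Q(γ) = Q(√209, √38).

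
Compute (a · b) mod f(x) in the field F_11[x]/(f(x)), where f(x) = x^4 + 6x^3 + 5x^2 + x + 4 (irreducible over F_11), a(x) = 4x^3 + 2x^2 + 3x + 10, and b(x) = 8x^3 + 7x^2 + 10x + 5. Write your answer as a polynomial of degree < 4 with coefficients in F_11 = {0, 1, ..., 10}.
a · b ≡ 6x^3 + 5x^2 + 5 (mod f(x))

Multiply in F_11[x]: a(x)·b(x) = (4x^3 + 2x^2 + 3x + 10)·(8x^3 + 7x^2 + 10x + 5) = 10x^6 + x^4 + 9x^3 + 5x + 6. This has degree ≥ 4, so divide by f(x) over F_11: 10x^6 + x^4 + 9x^3 + 5x + 6 = (10x^2 + 6x + 3)·(x^4 + 6x^3 + 5x^2 + x + 4) + (6x^3 + 5x^2 + 5). Hence a·b ≡ 6x^3 + 5x^2 + 5 (mod f). (F_11[x]/(f) is a field with 11^4 = 14641 elements since f is irreducible of degree 4.)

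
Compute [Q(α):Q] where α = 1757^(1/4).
[Q(α):Q] = 4

α is a root of x^4 - 1757. By Eisenstein's criterion at the prime p = 7 (which divides the constant term 1757 but p^2 = 49 does not, since 1757 is squarefree), x^4 - 1757 is irreducible over Q. Hence [Q(α):Q] = 4.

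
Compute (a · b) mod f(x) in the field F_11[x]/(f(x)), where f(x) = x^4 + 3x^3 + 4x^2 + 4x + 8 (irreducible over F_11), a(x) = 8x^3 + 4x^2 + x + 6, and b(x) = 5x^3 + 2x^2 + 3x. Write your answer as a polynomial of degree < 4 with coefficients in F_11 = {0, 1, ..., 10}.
a · b ≡ 9x^3 + 10x^2 + 9x + 2 (mod f(x))

Multiply in F_11[x]: a(x)·b(x) = (8x^3 + 4x^2 + x + 6)·(5x^3 + 2x^2 + 3x) = 7x^6 + 3x^5 + 4x^4 + 4x^2 + 7x. This has degree ≥ 4, so divide by f(x) over F_11: 7x^6 + 3x^5 + 4x^4 + 4x^2 + 7x = (7x^2 + 4x + 8)·(x^4 + 3x^3 + 4x^2 + 4x + 8) + (9x^3 + 10x^2 + 9x + 2). Hence a·b ≡ 9x^3 + 10x^2 + 9x + 2 (mod f). (F_11[x]/(f) is a field with 11^4 = 14641 elements since f is irreducible of degree 4.)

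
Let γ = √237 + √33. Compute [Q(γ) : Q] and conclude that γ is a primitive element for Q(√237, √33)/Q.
[Q(γ) : Q] = 4 (equivalently, Q(γ) = Q(√237, √33))

Obviously Q(γ) ⊆ Q(√237, √33), and [Q(√237, √33):Q] = 4 (since 237, 33 are distinct squarefree integers > 1 with 7821 not a perfect square). To show equality we compute the minimal polynomial of γ. From γ = √237 + √33: γ^2 = 237 + 2√(7821) + 33 = 270 + 2√(7821), so γ^2 - 270 = 2√(7821); squaring, (γ^2 - 270)^2 = 4·7821, i.e. γ^4 - 540γ^2 + 72900 - 31284 = 0, i.e. γ^4 - 540γ^2 + 41616 = 0. So γ is a root of x^4 - 540x^2 + 41616. This polynomial is irreducible over Q: it has no rational root (each ±√237 ± √33 is irrational), and any factorization into two quadratics over Q would force √(7821) ∈ Q (pairing opposite roots) or √237, √33 ∈ Q (other pairings), all impossible. Hence [Q(γ):Q] = 4 = [Q(√237, √33):Q], so Q(γ) = Q(√237, √33).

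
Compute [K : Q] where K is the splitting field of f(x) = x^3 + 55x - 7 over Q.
[K : Q] = 6

By the rational root test, any rational root of the monic integer polynomial f(x) = x^3 + 55x - 7 must be an integer dividing the constant term -7, i.e. one of ±{1, 7}. Evaluating: f(1) = 49, f(-1) = -63, f(7) = 721, f(-7) = -735; none is 0, so f has no rational root and is therefore irreducible over Q (a cubic with no linear factor over a field is irreducible). For an irreducible cubic, the Galois group is A_3 or S_3 according as the discriminant disc(f) = -4a^3 - 27b^2 = -4·(55)^3 - 27·(-7)^2 = -666823 is or is not a square in Q. Here disc(f) = -666823 is not a perfect square in Q, so the Galois group of f over Q is not contained in A_3 and must be all of S_3. The splitting field has degree |S_3| = 6 over Q, so [K : Q] = 6.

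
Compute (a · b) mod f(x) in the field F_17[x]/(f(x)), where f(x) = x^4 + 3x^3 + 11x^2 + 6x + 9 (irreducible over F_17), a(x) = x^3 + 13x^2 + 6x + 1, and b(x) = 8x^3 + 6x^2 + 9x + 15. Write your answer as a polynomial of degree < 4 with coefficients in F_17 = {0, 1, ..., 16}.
a · b ≡ 2x^3 + 16x^2 + 13x + 10 (mod f(x))

Multiply in F_17[x]: a(x)·b(x) = (x^3 + 13x^2 + 6x + 1)·(8x^3 + 6x^2 + 9x + 15) = 8x^6 + 8x^5 + 16x^4 + 6x^3 + 14x + 15. This has degree ≥ 4, so divide by f(x) over F_17: 8x^6 + 8x^5 + 16x^4 + 6x^3 + 14x + 15 = (8x^2 + x + 10)·(x^4 + 3x^3 + 11x^2 + 6x + 9) + (2x^3 + 16x^2 + 13x + 10). Hence a·b ≡ 2x^3 + 16x^2 + 13x + 10 (mod f). (F_17[x]/(f) is a field with 17^4 = 83521 elements since f is irreducible of degree 4.)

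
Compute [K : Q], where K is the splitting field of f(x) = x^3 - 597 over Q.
[K : Q] = 6

The roots of x^3 - 597 are ∛597, ω∛597, ω^2∛597 where ω = e^(2πi/3) is a primitive cube root of unity, so K = Q(∛597, ω). Now [Q(∛597):Q] = 3 (since 597 is not a perfect cube, x^3 - 597 is irreducible) and [Q(ω):Q] = 2. Both 2 and 3 divide [K:Q], and [K:Q] ≤ 3·2 = 6, so [K:Q] = 6. (Equivalently: Q(∛597) ⊂ R but ω ∉ R, so [K : Q(∛597)] = 2.)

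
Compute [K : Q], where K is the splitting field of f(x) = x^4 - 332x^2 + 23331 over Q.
[K : Q] = 4

Solving the quadratic in x^2: x^2 = (332 ± √(332^2 - 4·23331))/2 = (332 ± √16900)/2 = (332 ± 130)/2, giving x^2 = 101 or x^2 = 231. So f(x) = (x^2 - 101)(x^2 - 231) and the roots of f are ±√101, ±√231. Hence the splitting field is K = Q(√101, √231). Since 101 and 231 are distinct squarefree integers > 1, their product 23331 is not a perfect square, so √231 ∉ Q(√101). By the tower law [K:Q] = [Q(√101,√231):Q(√101)] · [Q(√101):Q] = 2 · 2 = 4.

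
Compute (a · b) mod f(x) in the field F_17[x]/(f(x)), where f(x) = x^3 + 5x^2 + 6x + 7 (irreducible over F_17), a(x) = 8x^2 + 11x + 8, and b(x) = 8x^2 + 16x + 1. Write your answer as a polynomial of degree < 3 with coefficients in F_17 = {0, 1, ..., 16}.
a · b ≡ 10x^2 + 9x + 5 (mod f(x))

Multiply in F_17[x]: a(x)·b(x) = (8x^2 + 11x + 8)·(8x^2 + 16x + 1) = 13x^4 + 12x^3 + 10x^2 + 3x + 8. This has degree ≥ 3, so divide by f(x) over F_17: 13x^4 + 12x^3 + 10x^2 + 3x + 8 = (13x + 15)·(x^3 + 5x^2 + 6x + 7) + (10x^2 + 9x + 5). Hence a·b ≡ 10x^2 + 9x + 5 (mod f). (F_17[x]/(f) is a field with 17^3 = 4913 elements since f is irreducible of degree 3.)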